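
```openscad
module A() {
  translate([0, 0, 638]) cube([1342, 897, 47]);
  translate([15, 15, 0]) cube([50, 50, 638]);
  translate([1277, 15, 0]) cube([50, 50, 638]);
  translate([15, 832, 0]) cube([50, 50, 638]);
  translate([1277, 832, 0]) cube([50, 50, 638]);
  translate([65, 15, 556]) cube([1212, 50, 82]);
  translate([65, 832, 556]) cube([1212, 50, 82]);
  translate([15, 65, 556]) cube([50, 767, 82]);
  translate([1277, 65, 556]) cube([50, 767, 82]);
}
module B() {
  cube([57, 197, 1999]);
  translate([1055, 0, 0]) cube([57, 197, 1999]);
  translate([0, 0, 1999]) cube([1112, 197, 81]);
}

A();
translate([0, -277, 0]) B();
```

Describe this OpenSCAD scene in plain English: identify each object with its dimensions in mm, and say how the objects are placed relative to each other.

A is a rectangular dining table. The top is 1342×897×47 mm with its upper surface at z = 685 mm. It stands on four 50×50 mm square legs, each inset 15 mm from the nearest pair of top edges, running from the floor to the underside of the top. Four apron rails, 50 mm thick and 82 mm tall, run between adjacent legs with their top edges flush with the underside of the top and their outer faces flush with the legs' outer faces.

B is a door frame. The clear opening is 998 mm wide and 1999 mm high. Two 57 mm wide jambs, 197 mm deep, stand either side of the opening from the floor to the top of the opening. A 81 mm thick head sits across the top of both jambs, spanning the full outside width of the frame.

The door frame is on the floor beside the table on its −y side.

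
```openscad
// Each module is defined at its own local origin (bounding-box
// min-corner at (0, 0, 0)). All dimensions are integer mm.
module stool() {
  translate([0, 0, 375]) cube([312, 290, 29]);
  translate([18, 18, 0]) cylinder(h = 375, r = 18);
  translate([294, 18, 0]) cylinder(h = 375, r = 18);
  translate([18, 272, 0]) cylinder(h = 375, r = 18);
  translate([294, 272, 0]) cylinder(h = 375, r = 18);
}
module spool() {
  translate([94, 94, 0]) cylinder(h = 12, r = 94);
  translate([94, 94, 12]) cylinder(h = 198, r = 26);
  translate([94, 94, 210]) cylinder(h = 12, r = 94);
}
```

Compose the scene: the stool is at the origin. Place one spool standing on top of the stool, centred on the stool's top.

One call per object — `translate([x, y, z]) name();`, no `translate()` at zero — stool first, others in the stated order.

stool();
translate([62, 51, 404]) spool();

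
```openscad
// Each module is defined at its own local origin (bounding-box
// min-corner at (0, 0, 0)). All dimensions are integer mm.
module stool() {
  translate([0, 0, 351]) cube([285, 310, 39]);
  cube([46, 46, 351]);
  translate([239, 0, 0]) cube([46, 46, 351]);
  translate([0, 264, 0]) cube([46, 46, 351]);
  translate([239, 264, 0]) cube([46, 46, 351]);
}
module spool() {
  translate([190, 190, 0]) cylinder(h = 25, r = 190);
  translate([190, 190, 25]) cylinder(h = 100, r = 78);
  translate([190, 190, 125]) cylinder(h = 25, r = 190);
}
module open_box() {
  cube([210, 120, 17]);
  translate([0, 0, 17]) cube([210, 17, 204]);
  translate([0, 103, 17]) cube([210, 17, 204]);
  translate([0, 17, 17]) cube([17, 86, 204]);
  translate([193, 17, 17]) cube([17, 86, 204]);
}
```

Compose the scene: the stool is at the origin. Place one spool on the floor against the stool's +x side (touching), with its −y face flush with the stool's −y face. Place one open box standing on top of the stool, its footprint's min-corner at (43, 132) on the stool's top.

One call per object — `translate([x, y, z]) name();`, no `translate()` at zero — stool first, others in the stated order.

stool();
translate([285, 0, 0]) spool();
translate([43, 132, 390]) open_box();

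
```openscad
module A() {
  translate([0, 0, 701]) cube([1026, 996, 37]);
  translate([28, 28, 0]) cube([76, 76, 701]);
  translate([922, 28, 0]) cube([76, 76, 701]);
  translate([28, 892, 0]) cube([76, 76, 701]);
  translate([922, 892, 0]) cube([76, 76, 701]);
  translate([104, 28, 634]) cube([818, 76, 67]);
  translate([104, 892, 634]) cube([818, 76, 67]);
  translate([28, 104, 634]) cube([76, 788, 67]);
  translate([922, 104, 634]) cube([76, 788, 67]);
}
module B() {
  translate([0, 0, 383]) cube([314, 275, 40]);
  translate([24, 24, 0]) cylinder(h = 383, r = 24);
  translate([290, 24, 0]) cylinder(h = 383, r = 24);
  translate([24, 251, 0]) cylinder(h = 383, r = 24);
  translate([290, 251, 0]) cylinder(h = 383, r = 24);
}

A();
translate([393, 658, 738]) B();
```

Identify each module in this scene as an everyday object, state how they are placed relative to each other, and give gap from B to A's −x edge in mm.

The stool's min-x is at 393; the table's min-x is 0; gap = 393 mm.

A is a table. B is a stool. The stool is on top of the table. The gap from the stool to the table's −x edge is 393 mm.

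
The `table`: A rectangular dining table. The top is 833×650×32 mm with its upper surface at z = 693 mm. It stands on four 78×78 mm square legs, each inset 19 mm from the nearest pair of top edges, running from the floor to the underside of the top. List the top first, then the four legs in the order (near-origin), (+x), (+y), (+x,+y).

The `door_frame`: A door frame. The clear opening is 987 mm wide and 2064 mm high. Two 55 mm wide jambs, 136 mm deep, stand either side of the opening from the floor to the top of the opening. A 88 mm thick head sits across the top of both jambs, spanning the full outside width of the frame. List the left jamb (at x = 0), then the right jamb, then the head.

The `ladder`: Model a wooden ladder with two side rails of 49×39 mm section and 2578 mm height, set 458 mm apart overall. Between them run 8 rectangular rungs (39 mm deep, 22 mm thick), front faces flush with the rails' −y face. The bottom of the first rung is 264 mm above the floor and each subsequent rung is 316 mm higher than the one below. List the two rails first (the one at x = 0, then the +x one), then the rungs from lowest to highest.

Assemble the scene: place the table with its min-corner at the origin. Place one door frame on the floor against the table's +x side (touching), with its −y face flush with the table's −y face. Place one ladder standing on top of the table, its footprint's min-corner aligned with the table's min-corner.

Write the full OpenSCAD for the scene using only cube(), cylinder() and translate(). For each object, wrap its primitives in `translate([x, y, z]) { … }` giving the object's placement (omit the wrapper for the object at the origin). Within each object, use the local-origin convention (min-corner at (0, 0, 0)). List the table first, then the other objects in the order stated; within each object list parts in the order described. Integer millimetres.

translate([0, 0, 661]) cube([833, 650, 32]);
translate([19, 19, 0]) cube([78, 78, 661]);
translate([736, 19, 0]) cube([78, 78, 661]);
translate([19, 553, 0]) cube([78, 78, 661]);
translate([736, 553, 0]) cube([78, 78, 661]);
translate([833, 0, 0]) {
  cube([55, 136, 2064]);
  translate([1042, 0, 0]) cube([55, 136, 2064]);
  translate([0, 0, 2064]) cube([1097, 136, 88]);
}
translate([0, 0, 693]) {
  cube([49, 39, 2578]);
  translate([409, 0, 0]) cube([49, 39, 2578]);
  translate([49, 0, 264]) cube([360, 39, 22]);
  translate([49, 0, 580]) cube([360, 39, 22]);
  translate([49, 0, 896]) cube([360, 39, 22]);
  translate([49, 0, 1212]) cube([360, 39, 22]);
  translate([49, 0, 1528]) cube([360, 39, 22]);
  translate([49, 0, 1844]) cube([360, 39, 22]);
  translate([49, 0, 2160]) cube([360, 39, 22]);
  translate([49, 0, 2476]) cube([360, 39, 22]);
}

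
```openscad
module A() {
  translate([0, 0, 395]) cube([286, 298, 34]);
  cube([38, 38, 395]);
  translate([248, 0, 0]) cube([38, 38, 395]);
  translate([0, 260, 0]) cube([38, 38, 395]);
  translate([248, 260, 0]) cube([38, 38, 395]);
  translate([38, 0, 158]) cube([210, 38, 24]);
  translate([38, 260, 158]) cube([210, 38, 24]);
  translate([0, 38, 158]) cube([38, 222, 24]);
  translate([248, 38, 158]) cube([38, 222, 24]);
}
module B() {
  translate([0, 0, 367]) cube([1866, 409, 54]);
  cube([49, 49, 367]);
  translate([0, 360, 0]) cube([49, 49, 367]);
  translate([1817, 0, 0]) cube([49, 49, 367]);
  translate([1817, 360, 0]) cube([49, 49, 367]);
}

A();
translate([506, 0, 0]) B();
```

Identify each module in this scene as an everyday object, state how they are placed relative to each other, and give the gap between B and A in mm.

The bench's nearest face is 220 mm from the stool's +x face.

A is a stool. B is a bench. The bench is on the floor beside the stool on its +x side. The gap between the bench and the stool is 220 mm.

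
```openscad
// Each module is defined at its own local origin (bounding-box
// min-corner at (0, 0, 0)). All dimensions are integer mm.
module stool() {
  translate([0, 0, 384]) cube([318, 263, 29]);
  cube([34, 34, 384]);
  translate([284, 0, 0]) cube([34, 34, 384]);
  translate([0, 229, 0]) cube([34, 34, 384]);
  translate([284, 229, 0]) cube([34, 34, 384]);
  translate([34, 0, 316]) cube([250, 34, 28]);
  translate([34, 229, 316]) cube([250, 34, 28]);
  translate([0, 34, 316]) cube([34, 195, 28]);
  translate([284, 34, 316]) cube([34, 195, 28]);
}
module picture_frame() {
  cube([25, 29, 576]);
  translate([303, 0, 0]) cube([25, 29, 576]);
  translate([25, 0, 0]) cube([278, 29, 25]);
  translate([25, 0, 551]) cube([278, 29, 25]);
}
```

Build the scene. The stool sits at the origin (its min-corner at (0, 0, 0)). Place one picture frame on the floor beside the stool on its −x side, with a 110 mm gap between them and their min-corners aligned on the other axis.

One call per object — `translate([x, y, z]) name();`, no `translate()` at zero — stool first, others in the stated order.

stool();
translate([-438, 0, 0]) picture_frame();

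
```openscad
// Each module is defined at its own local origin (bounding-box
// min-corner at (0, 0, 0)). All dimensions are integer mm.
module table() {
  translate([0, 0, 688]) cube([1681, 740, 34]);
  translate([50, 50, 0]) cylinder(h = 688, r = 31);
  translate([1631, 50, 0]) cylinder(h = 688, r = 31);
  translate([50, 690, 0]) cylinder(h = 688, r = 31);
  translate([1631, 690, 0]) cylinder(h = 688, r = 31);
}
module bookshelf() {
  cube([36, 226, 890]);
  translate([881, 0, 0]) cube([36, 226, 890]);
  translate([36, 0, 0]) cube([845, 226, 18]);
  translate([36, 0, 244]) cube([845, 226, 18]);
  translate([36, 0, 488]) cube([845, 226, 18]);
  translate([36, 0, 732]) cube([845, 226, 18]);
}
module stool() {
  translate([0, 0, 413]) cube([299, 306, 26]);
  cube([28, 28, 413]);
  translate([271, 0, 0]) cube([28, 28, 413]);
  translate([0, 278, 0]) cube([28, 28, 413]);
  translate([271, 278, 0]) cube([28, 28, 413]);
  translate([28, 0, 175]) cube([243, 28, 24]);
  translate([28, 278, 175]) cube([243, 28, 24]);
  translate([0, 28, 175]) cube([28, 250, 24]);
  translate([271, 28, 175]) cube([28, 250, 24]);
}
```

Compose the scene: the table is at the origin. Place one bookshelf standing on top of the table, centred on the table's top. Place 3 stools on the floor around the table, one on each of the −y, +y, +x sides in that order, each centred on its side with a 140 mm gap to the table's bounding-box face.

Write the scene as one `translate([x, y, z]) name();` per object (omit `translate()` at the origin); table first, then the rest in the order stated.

table();
translate([382, 257, 722]) bookshelf();
translate([691, -446, 0]) stool();
translate([691, 880, 0]) stool();
translate([1821, 217, 0]) stool();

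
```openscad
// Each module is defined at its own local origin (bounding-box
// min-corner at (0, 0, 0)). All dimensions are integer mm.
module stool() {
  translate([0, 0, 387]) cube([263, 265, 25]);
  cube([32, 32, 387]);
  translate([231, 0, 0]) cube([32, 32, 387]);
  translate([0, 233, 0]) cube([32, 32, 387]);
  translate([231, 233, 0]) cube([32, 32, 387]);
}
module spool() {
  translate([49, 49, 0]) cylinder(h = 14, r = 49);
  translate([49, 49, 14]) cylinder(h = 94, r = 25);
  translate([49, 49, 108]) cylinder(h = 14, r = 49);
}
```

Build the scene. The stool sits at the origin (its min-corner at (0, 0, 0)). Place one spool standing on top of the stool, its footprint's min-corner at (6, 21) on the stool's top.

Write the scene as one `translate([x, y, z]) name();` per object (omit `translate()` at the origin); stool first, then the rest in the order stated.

stool();
translate([6, 21, 412]) spool();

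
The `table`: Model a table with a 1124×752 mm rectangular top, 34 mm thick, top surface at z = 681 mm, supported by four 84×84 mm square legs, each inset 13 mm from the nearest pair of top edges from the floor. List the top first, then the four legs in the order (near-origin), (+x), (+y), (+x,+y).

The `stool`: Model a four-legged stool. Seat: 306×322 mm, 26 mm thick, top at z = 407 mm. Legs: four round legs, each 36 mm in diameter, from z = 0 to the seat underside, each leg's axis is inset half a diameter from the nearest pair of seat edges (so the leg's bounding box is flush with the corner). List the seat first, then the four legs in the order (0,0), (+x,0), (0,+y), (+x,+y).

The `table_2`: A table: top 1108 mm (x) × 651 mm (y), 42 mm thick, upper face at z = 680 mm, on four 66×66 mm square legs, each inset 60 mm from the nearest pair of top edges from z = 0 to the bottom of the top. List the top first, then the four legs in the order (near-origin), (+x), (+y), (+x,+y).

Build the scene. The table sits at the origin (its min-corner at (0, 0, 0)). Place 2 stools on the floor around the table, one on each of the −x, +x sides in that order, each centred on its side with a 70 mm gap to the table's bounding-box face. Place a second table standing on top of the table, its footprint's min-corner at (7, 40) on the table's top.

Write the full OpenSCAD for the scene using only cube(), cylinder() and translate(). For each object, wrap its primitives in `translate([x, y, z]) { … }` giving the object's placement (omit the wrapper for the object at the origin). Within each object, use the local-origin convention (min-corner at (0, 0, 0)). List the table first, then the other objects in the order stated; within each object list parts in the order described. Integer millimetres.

translate([0, 0, 647]) cube([1124, 752, 34]);
translate([13, 13, 0]) cube([84, 84, 647]);
translate([1027, 13, 0]) cube([84, 84, 647]);
translate([13, 655, 0]) cube([84, 84, 647]);
translate([1027, 655, 0]) cube([84, 84, 647]);
translate([-376, 215, 0]) {
  translate([0, 0, 381]) cube([306, 322, 26]);
  translate([18, 18, 0]) cylinder(h = 381, r = 18);
  translate([288, 18, 0]) cylinder(h = 381, r = 18);
  translate([18, 304, 0]) cylinder(h = 381, r = 18);
  translate([288, 304, 0]) cylinder(h = 381, r = 18);
}
translate([1194, 215, 0]) {
  translate([0, 0, 381]) cube([306, 322, 26]);
  translate([18, 18, 0]) cylinder(h = 381, r = 18);
  translate([288, 18, 0]) cylinder(h = 381, r = 18);
  translate([18, 304, 0]) cylinder(h = 381, r = 18);
  translate([288, 304, 0]) cylinder(h = 381, r = 18);
}
translate([7, 40, 681]) {
  translate([0, 0, 638]) cube([1108, 651, 42]);
  translate([60, 60, 0]) cube([66, 66, 638]);
  translate([982, 60, 0]) cube([66, 66, 638]);
  translate([60, 525, 0]) cube([66, 66, 638]);
  translate([982, 525, 0]) cube([66, 66, 638]);
}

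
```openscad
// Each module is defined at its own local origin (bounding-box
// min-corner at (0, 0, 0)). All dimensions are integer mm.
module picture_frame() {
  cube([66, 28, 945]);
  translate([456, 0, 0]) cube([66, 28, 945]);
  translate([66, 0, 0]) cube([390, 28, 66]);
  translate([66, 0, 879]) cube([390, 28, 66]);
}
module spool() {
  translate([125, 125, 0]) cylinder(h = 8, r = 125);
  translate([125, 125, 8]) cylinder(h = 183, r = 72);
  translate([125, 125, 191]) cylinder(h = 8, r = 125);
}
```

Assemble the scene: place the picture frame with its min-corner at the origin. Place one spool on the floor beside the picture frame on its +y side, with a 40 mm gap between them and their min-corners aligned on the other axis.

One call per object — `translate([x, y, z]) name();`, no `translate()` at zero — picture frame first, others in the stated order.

picture_frame();
translate([0, 68, 0]) spool();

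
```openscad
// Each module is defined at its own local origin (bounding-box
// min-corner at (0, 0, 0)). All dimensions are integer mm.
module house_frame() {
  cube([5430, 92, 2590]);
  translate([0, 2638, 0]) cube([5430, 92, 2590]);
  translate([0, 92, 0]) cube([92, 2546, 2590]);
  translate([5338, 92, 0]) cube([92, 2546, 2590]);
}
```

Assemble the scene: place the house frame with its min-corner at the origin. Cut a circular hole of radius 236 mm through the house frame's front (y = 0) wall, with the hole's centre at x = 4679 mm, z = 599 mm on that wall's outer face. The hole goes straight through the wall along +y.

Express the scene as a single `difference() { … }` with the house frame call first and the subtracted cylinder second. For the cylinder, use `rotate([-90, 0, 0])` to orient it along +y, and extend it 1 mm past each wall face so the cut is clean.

difference() {
  house_frame();
  translate([4679, -1, 599]) rotate([-90, 0, 0]) cylinder(h = 94, r = 236);
}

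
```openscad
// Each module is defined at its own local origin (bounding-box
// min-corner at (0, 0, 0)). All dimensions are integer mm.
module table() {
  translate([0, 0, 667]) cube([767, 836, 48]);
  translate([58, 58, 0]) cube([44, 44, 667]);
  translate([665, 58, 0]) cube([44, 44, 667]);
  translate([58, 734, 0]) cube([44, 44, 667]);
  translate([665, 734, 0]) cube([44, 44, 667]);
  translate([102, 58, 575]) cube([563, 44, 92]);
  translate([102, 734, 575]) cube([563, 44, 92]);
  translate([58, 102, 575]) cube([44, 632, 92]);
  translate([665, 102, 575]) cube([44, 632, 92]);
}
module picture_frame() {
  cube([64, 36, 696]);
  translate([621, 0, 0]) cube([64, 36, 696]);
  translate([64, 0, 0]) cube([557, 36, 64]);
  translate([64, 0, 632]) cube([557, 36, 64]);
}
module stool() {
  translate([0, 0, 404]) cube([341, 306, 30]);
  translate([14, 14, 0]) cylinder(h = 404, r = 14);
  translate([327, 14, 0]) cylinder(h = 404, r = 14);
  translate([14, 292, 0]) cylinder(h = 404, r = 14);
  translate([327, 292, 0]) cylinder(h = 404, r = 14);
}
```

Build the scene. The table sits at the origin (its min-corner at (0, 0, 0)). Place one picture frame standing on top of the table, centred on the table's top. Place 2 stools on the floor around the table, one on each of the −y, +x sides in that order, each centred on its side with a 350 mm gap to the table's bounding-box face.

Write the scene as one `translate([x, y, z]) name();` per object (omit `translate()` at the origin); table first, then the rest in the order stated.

table();
translate([41, 400, 715]) picture_frame();
translate([213, -656, 0]) stool();
translate([1117, 265, 0]) stool();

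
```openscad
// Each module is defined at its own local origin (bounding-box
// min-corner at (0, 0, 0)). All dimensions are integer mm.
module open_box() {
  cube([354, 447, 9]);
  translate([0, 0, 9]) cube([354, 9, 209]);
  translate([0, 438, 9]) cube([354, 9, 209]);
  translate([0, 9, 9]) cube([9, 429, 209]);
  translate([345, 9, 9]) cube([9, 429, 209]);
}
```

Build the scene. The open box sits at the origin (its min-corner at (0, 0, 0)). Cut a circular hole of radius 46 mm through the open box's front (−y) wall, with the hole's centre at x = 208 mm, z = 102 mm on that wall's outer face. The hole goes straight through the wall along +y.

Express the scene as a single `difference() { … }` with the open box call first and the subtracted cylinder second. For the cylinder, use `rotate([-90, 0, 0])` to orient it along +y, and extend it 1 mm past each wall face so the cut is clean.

difference() {
  open_box();
  translate([208, -1, 102]) rotate([-90, 0, 0]) cylinder(h = 11, r = 46);
}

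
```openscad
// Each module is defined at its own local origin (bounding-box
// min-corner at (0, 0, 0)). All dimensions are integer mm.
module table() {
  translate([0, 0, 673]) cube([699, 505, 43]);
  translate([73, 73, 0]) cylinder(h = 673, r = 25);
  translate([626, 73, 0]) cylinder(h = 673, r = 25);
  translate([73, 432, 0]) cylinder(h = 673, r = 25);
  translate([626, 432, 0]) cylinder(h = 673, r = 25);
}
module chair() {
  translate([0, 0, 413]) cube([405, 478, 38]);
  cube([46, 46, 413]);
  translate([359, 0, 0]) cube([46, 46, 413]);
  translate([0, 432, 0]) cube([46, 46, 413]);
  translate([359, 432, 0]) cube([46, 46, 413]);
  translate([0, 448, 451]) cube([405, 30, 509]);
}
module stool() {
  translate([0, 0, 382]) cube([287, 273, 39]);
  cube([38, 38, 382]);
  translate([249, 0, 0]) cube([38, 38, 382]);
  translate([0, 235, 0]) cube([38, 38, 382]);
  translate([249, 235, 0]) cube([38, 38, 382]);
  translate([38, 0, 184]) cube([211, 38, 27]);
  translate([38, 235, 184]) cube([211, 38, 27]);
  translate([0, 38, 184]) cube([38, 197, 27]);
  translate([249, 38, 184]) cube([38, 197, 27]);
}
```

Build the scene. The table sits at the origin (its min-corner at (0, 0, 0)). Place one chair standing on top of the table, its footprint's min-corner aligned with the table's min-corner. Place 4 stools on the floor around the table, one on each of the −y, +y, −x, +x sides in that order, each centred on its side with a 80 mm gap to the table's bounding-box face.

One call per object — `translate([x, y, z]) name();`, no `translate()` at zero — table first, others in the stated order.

table();
translate([0, 0, 716]) chair();
translate([206, -353, 0]) stool();
translate([206, 585, 0]) stool();
translate([-367, 116, 0]) stool();
translate([779, 116, 0]) stool();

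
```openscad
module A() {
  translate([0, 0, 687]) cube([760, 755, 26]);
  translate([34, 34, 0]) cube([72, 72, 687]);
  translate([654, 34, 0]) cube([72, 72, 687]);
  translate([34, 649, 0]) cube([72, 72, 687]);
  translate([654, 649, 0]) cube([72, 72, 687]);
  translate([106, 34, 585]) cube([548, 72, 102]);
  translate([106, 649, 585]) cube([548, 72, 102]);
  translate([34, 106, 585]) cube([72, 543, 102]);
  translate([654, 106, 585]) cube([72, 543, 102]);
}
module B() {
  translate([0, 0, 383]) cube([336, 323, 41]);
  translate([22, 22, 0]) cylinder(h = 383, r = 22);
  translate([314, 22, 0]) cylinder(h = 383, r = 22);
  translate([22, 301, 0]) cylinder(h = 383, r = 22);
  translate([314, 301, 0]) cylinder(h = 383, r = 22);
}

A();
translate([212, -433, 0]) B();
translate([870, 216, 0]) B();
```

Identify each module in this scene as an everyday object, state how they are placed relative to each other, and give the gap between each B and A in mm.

A is a table. B is a stool. Two stools sit around the table at the −y, +x sides. The gap between each stool and the table is 110 mm.

Each stool's nearest face is 110 mm from the table's bounding box.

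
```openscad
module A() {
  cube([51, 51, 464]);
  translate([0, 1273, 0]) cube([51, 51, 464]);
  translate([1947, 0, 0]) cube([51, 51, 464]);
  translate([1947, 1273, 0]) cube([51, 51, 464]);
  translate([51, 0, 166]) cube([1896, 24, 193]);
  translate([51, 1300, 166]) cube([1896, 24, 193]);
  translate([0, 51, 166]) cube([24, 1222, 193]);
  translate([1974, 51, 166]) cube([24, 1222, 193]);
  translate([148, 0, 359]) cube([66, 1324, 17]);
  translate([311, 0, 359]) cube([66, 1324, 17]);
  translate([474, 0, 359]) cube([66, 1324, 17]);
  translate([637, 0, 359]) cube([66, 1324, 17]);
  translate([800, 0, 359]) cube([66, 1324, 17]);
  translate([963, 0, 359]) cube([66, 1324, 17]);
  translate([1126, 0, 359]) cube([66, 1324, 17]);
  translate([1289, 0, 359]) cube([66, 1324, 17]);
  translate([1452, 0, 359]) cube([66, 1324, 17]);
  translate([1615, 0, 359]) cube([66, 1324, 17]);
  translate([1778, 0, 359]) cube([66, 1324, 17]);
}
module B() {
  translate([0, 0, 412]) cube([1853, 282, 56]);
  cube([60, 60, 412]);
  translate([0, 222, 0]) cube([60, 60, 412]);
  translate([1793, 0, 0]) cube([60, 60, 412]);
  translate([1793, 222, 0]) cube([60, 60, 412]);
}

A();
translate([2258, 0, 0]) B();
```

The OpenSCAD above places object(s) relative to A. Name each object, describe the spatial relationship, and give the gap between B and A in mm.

The bench's nearest face is 260 mm from the bed frame's +x face.

A is a bed frame. B is a bench. The bench is on the floor beside the bed frame on its +x side. The gap between the bench and the bed frame is 260 mm.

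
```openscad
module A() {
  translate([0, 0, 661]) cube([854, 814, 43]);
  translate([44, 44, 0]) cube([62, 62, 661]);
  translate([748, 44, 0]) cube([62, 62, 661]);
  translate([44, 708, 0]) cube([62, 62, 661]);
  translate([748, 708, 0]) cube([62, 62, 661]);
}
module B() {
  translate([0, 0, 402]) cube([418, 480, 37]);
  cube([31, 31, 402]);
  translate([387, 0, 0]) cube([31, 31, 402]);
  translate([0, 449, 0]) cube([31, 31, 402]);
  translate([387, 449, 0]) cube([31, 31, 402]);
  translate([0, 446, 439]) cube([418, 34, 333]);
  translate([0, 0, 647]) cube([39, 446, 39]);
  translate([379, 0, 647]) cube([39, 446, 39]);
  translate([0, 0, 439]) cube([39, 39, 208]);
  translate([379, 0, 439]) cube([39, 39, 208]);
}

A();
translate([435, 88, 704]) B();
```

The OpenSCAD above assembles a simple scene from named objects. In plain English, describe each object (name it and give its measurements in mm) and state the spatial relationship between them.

A is a table with a 854×814 mm rectangular top, 43 mm thick, top surface at z = 704 mm, supported by four 62×62 mm square legs, each inset 44 mm from the nearest pair of top edges, running from the floor.

B is a chair: 418×480 mm seat, 37 mm thick, top at z = 439 mm, on four 31 mm square corner legs flush with the seat edges. A 34 mm thick backrest slab spans the full seat width, extending 333 mm above the seat top, its back face flush with the seat's +y edge. Two armrests of 39×39 mm section run along each side from the seat's front edge to the front of the backrest, top faces 247 mm above the seat top and outer faces flush with the seat's x-edges; a 39×39 mm post under the front of each armrest stands on the seat at the front corner.

The chair is on top of the table.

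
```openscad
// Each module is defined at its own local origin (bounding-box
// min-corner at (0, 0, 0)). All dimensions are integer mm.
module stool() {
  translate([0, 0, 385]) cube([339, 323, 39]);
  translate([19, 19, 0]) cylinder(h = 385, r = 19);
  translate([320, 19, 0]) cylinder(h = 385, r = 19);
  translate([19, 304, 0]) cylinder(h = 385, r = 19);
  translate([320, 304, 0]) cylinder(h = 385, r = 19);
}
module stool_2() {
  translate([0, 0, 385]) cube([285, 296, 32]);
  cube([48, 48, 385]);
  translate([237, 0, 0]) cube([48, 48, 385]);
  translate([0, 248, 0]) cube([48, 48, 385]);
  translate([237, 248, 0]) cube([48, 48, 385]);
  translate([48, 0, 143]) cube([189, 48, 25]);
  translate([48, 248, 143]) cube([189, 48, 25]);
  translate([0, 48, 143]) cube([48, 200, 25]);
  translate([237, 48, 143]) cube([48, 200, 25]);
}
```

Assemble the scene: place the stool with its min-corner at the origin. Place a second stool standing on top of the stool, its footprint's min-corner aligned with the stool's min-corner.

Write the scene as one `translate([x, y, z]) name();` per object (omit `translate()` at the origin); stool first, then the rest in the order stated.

stool();
translate([0, 0, 424]) stool_2();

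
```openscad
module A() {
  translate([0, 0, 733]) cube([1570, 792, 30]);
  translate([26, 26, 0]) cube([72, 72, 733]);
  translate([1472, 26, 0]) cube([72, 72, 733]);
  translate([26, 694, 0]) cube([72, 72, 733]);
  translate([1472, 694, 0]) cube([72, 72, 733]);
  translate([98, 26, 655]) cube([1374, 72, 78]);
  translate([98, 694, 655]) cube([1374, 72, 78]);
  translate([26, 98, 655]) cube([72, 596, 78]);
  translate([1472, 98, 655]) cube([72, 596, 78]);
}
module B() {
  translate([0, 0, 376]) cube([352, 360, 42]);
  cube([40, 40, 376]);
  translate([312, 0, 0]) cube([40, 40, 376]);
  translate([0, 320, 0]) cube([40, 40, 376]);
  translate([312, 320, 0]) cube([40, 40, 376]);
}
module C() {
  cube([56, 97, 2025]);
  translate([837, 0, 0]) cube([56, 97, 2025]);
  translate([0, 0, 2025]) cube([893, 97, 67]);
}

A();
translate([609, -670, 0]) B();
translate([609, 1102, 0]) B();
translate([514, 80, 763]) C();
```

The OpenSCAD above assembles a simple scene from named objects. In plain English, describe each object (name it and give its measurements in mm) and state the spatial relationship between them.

A is a rectangular dining table. The top is 1570×792×30 mm with its upper surface at z = 763 mm. It stands on four 72×72 mm square legs, each inset 26 mm from the nearest pair of top edges, running from the floor to the underside of the top. Four apron rails, 72 mm thick and 78 mm tall, run between adjacent legs with their top edges flush with the underside of the top and their outer faces flush with the legs' outer faces.

B is a four-legged stool. The seat is 352×360 mm, 42 mm thick, top at z = 418 mm. It stands on four square legs, each 40×40 mm in cross-section, from z = 0 to the seat underside, each flush with a corner of the seat.

C is a door frame. The clear opening is 781 mm wide and 2025 mm high. Two 56 mm wide jambs, 97 mm deep, stand either side of the opening from the floor to the top of the opening. A 67 mm thick head sits across the top of both jambs, spanning the full outside width of the frame.

Two stools sit around the table at the −y, +y sides. The door frame is on top of the table.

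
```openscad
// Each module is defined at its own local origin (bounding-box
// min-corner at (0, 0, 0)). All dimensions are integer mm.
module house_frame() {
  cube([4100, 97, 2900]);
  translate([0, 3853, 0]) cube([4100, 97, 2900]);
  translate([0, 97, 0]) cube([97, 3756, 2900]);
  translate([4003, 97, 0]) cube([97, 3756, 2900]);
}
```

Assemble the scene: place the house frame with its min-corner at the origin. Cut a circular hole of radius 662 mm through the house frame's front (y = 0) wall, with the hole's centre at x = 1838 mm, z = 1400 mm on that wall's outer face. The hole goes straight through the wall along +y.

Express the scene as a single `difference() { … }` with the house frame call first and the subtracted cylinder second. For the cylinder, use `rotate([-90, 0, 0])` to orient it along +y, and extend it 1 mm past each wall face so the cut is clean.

difference() {
  house_frame();
  translate([1838, -1, 1400]) rotate([-90, 0, 0]) cylinder(h = 99, r = 662);
}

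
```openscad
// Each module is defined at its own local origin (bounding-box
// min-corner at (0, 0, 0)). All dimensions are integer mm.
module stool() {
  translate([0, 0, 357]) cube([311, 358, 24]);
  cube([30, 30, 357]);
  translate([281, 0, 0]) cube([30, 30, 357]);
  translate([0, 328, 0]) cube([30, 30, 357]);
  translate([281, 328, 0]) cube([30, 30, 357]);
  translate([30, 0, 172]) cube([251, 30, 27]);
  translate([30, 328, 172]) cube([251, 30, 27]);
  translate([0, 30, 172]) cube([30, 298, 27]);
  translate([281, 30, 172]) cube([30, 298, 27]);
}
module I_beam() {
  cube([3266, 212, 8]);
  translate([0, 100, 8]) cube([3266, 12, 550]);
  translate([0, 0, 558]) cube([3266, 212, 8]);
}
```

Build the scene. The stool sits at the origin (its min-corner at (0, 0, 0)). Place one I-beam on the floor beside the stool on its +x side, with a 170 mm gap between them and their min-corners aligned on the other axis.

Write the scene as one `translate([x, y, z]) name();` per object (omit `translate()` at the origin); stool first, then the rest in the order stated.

stool();
translate([481, 0, 0]) I_beam();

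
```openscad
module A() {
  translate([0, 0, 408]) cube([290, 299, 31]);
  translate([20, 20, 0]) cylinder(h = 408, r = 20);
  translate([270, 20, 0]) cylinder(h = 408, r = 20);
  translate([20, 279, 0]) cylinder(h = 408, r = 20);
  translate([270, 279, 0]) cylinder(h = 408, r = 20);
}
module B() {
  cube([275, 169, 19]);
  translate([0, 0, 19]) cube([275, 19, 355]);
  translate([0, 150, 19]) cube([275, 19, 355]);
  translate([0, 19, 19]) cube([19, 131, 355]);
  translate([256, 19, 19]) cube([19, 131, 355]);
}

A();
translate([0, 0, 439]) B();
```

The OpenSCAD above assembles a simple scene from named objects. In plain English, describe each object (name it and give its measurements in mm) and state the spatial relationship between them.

A is a simple wooden stool: a rectangular seat 290 mm (x) by 299 mm (y), 31 mm thick, top face at z = 439 mm, on four round legs, each 40 mm in diameter. The legs rest on z = 0, each leg's axis is inset half a diameter from the nearest pair of seat edges (so the leg's bounding box is flush with the corner).

B is an open-topped rectangular box: outside dimensions 275×169×374 mm, with a uniform wall and base thickness of 19 mm. The base is a full 275×169 slab on the floor; four walls sit on top of the base. The front and back walls (the −y and +y sides) span the full width; the two side walls fit between them.

The open box is on top of the stool.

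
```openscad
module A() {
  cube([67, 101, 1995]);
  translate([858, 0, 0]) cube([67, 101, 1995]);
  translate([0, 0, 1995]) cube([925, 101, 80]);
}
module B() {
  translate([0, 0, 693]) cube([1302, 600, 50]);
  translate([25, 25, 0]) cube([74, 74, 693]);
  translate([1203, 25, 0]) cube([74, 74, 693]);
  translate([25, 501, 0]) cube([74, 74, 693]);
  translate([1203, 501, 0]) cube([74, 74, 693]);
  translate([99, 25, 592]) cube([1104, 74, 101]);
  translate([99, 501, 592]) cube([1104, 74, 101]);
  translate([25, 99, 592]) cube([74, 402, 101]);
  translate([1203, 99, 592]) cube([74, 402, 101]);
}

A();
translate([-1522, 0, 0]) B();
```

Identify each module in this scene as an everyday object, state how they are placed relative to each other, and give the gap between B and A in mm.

The table's nearest face is 220 mm from the door frame's −x face.

A is a door frame. B is a table. The table is on the floor beside the door frame on its −x side. The gap between the table and the door frame is 220 mm.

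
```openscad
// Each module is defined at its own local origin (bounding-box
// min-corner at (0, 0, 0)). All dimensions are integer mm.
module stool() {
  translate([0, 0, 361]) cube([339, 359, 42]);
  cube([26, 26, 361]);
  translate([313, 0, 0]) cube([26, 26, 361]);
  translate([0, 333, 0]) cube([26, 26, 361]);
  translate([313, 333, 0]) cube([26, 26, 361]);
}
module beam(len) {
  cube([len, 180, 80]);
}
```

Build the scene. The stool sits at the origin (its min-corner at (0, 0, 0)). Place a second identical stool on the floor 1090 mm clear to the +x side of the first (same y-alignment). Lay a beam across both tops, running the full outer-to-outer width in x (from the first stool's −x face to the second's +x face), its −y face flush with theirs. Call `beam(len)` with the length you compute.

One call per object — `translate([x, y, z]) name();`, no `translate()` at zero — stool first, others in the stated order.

stool();
translate([1429, 0, 0]) stool();
translate([0, 0, 403]) beam(1768);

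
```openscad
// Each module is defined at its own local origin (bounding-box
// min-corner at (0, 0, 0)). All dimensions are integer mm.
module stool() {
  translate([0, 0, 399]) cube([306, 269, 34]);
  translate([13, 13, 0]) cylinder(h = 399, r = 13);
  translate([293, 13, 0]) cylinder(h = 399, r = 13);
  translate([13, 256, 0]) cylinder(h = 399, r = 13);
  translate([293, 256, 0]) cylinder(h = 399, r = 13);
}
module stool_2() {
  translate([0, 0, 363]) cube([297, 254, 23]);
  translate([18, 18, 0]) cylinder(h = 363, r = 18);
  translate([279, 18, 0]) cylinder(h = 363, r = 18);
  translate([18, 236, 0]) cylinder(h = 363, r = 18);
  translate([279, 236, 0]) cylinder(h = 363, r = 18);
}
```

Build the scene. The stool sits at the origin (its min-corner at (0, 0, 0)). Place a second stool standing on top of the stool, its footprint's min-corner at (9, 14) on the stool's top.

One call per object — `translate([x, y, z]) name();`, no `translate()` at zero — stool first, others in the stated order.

stool();
translate([9, 14, 433]) stool_2();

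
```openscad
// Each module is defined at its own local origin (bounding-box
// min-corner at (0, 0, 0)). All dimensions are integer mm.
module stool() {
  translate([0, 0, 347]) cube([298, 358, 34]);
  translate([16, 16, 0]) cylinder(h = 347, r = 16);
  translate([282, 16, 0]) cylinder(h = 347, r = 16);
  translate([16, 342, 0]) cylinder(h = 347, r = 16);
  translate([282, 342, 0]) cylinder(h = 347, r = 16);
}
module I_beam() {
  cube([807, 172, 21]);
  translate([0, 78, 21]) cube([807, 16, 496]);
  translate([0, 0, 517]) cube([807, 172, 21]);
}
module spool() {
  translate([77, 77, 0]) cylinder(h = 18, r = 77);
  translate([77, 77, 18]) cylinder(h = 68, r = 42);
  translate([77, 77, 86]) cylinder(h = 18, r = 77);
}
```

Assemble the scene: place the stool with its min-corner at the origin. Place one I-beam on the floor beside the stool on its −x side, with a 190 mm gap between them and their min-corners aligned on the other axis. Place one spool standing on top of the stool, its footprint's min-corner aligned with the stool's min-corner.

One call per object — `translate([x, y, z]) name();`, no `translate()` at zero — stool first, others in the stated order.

stool();
translate([-997, 0, 0]) I_beam();
translate([0, 0, 381]) spool();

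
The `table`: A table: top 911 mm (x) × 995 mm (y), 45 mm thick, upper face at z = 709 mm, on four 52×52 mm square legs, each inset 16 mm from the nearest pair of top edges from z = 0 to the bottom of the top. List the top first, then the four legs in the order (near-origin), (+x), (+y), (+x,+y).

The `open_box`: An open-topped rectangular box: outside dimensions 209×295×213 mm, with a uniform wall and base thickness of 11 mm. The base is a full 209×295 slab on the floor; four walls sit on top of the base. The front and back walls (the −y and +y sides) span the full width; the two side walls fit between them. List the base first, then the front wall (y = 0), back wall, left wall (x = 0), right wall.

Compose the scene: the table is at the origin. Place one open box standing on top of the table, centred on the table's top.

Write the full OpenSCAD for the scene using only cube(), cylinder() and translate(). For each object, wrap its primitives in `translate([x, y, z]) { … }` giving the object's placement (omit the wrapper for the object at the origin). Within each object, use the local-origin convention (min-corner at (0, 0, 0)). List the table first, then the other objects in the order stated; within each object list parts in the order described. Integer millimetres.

translate([0, 0, 664]) cube([911, 995, 45]);
translate([16, 16, 0]) cube([52, 52, 664]);
translate([843, 16, 0]) cube([52, 52, 664]);
translate([16, 927, 0]) cube([52, 52, 664]);
translate([843, 927, 0]) cube([52, 52, 664]);
translate([351, 350, 709]) {
  cube([209, 295, 11]);
  translate([0, 0, 11]) cube([209, 11, 202]);
  translate([0, 284, 11]) cube([209, 11, 202]);
  translate([0, 11, 11]) cube([11, 273, 202]);
  translate([198, 11, 11]) cube([11, 273, 202]);
}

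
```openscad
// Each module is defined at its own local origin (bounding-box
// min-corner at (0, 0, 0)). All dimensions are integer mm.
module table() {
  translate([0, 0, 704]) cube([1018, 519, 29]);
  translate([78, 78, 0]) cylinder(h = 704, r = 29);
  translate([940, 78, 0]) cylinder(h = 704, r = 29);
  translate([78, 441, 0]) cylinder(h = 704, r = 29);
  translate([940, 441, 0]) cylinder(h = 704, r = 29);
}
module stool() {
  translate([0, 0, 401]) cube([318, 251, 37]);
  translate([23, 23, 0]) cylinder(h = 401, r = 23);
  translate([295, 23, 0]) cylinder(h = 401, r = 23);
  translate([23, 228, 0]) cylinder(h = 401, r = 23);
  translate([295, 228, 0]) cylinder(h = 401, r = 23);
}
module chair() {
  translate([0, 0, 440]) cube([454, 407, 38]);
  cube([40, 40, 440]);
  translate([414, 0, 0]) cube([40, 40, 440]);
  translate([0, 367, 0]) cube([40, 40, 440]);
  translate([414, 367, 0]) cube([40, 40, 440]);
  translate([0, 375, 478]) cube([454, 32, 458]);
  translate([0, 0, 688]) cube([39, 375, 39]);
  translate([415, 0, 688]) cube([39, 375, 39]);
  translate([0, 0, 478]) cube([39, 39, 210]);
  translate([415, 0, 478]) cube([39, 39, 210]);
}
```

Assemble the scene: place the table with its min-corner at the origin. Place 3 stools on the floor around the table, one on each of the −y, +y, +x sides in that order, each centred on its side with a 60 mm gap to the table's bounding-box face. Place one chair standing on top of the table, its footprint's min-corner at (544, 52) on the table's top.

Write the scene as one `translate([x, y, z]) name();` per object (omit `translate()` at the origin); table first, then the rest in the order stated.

table();
translate([350, -311, 0]) stool();
translate([350, 579, 0]) stool();
translate([1078, 134, 0]) stool();
translate([544, 52, 733]) chair();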